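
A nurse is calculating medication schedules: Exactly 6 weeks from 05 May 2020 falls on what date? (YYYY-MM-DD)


Start: 2020-05-05
Weeks to add: 6
Convert to days: 6 x 7 = 42 days
Add 42 days to 2020-05-05
Result: 2020-06-16

2020-06-16


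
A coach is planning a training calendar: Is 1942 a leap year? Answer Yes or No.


Year: 1942
Divisible by 4? 1942 / 4 = 485.5 -> No
Not divisible by 4, so NOT a leap year

No


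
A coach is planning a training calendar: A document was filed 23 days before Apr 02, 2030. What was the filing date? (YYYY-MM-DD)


Start: 2030-04-02
Subtracting 23 days
Days already passed in April: 2
After going back through April: 21 more days to subtract
March 2030 has 31 days, need 21
Result: 2030-03-10

2030-03-10


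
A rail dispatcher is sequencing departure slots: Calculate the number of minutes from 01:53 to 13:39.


Start time: 01:53 = 113 minutes from midnight
End time: 13:39 = 819 minutes from midnight
Difference: 819 - 113 = 706 minutes
That is 11 hours and 46 minutes

706


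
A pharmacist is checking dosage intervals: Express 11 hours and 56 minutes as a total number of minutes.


Hours: 11
Extra minutes: 56
Minutes per hour: 60
Hours to minutes: 11 x 60 = 660
Total: 660 + 56 = 716

716


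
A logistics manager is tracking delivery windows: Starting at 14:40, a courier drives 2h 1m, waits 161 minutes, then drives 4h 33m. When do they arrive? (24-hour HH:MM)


Depart: 14:40
Leg 1: +121 min -> 16:41
Layover: +161 min -> 19:22
Leg 2: +273 min -> 23:55
Total travel: 555 minutes = 9h 15m
Arrival: 23:55

23:55


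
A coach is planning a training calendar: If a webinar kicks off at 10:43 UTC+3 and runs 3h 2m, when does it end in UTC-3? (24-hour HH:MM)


Start: 10:43 in UTC+3
Step 1 - add duration:
  minutes: 43 + 2 = 45
  hours: 10 + 3 + 0 = 13
  end in UTC+3: 13:45
Step 2 - convert UTC+3 -> UTC-3:
  offset difference: -3 - (3) = -6 hours
  13 + (-6) = 7 -> mod 24 = 7
Result: 07:45 in UTC-3

07:45


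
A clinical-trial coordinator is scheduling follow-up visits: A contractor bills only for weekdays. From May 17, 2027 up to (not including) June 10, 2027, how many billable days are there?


Start: 2027-05-17 (Monday)
End (exclusive): 2027-06-10 (Thursday)
Total calendar days: 24
Full weeks: 24 // 7 = 3 -> 15 weekdays
Remaining 3 days starting on Monday:
  Mon(w), Tue(w), Wed(w) -> 3 weekdays
Total business days: 15 + 3 = 18

18


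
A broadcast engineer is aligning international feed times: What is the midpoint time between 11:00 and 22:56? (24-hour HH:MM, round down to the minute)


Start time: 11:00 = 660 minutes from midnight
End time: 22:56 = 1376 minutes from midnight
Sum: 660 + 1376 = 2036
Midpoint: 2036 / 2 = 1018 minutes
Convert: 1018 / 60 = 16 hours, 58 minutes
Result: 16:58

16:58


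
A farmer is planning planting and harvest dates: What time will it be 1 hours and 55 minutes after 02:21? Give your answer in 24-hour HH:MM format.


Start time: 02:21
Adding: 1 hours 55 minutes
Minutes: 21 + 55 = 76
Minute overflow: 76 >= 60, so carry 1 hour, minutes = 16
Hours: 2 + 1 + 1 = 4
Result: 04:16

04:16


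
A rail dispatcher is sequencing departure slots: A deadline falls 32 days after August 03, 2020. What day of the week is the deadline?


Start: 2020-08-03 (Monday)
Step 1 - find target date: add 32 days
  2020-08-03 + 32 days = 2020-09-04
Step 2 - day of week:
  32 mod 7 = 4
  Monday + 4 days -> Friday
Result: Friday (2020-09-04)

Friday


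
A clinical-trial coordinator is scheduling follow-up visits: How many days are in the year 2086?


Year: 2086
Check leap year rules:
Divisible by 4? No
2086 is not a leap year
Days: 365

365


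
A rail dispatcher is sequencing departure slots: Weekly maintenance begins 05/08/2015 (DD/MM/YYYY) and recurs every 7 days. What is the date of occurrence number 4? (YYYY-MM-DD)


First occurrence: 2015-08-05 (occurrence 1)
Each occurrence is 7 days after the previous.
Occurrence 4 is 3 weeks after the first.
3 weeks = 21 days
2015-08-05 + 21 days = 2015-08-26

2015-08-26


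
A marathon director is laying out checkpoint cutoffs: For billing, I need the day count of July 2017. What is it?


Month: July
Year: 2017
July is a 31-day month
Total: 31 days

31


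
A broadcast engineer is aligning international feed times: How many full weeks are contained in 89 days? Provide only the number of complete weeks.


Total days: 89
Days per week: 7
Division: 89 / 7 = 12 remainder 5
Complete weeks: 12
Remaining days: 5

12


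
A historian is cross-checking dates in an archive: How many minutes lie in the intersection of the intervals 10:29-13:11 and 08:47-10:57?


Interval A: [629, 791] minutes from midnight
Interval B: [527, 657] minutes from midnight
Overlap start = max(629, 527) = 629
Overlap end = min(791, 657) = 657
Overlap = 657 - 629 = 28 minutes

28


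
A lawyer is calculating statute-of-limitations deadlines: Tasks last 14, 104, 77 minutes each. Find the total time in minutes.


Durations: 14, 104, 77
Running sum: 14
+ 104 = 118
+ 77 = 195
Total duration: 195 minutes
That is 3 hours and 15 minutes

195


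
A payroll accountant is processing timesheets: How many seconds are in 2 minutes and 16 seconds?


Minutes: 2
Extra seconds: 16
Seconds per minute: 60
Minutes to seconds: 2 x 60 = 120
Total: 120 + 16 = 136

136


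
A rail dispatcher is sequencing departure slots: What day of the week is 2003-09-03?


Date: 2003-09-03
January 1, 2003 is a Wednesday
Day of year: 246
Offset from Jan 1: 245 days
245 mod 7 = 0
Result: Wednesday

Wednesday


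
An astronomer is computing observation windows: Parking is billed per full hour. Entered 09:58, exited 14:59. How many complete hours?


Start: 09:58
End: 14:59
Hour difference: 14 - 9 = 5 hours
Minute difference: 59 - 58 = 1 minutes
Total minutes: 301
Complete hours: 301 / 60 = 5 (remainder 1)

5


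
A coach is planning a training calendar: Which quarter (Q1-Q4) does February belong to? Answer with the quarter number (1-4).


Month: February (month 2)
Q1: January-March (months 1-3)
Q2: April-June (months 4-6)
Q3: July-September (months 7-9)
Q4: October-December (months 10-12)
Month 2 falls in Q1

1


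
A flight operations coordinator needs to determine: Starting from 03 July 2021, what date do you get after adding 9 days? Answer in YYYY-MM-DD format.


Start: 2021-07-03
Adding 9 days
Days remaining in July: 28
Result: 2021-07-12

2021-07-12


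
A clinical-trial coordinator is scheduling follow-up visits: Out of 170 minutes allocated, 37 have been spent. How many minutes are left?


Total budget: 170 minutes
Time used: 37 minutes
Remaining: 170 - 37 = 133 minutes
Percent used: 21.8%
Percent remaining: 78.2%

133


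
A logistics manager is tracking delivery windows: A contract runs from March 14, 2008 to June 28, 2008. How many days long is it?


Start date: 2008-03-14
End date: 2008-06-28
Mar 2008: +18 days
Apr 2008: +30 days
May 2008: +31 days
Jun 2008: +27 days
Total: 106 days

106


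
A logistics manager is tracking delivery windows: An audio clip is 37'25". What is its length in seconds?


Minutes: 37
Seconds: 25
Convert minutes to seconds: 37 x 60 = 2220
Add remaining seconds: 2220 + 25 = 2245

2245


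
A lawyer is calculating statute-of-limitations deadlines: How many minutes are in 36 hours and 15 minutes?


Hours: 36
Minutes: 15
Convert hours to minutes: 36 x 60 = 2160
Add remaining minutes: 2160 + 15 = 2175

2175


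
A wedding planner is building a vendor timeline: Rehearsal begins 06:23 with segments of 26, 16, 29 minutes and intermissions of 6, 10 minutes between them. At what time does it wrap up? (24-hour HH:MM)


Start: 06:23 = 383 min from midnight
  after task 1 (26 min): 06:49
  after break (6 min): 06:55
  after task 2 (16 min): 07:11
  after break (10 min): 07:21
  after task 3 (29 min): 07:50
Total elapsed: 87 minutes
End time: 07:50

07:50


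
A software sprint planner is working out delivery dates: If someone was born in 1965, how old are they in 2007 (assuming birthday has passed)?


Birth year: 1965
Current year: 2007
Age = current year - birth year
Age = 2007 - 1965 = 42

42


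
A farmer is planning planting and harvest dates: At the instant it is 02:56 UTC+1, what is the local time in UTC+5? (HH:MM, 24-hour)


Local time: 02:56 at UTC+1 (offset 1h)
Target zone: UTC+5 (offset 5h)
Difference: 5 - (1) = 4 hours
Calculation: 2 + (4) = 6
Result: 06:56

06:56


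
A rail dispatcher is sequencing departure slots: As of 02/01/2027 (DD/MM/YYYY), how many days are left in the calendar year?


Start: January 02, 2027
End: December 31, 2027
Days left in January: 29
February: 28
March: 31
April: 30
May: 31
... plus remaining months
Sum of remaining months: 334
Total: 29 + 334 = 363

363


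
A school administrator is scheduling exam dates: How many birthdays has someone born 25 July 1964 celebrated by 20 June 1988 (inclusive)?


Birth: 1964-07-25
Reference: 1988-06-20
Year difference: 1988 - 1964 = 24
Has birthday (07-25) occurred by 06-20? No
Birthday not yet reached this year -> subtract 1
Age in full years: 23

23


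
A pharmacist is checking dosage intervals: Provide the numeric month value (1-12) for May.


Calendar month order:
4. April
5. May <--
6. June
May is month number 5

5


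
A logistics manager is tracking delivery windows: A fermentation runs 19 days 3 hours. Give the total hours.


Days: 19
Extra hours: 3
Hours per day: 24
Days to hours: 19 x 24 = 456
Total: 456 + 3 = 459

459


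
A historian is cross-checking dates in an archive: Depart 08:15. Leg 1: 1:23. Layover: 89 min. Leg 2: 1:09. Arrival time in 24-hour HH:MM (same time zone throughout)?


Depart: 08:15
Leg 1: +83 min -> 09:38
Layover: +89 min -> 11:07
Leg 2: +69 min -> 12:16
Total travel: 241 minutes = 4h 1m
Arrival: 12:16

12:16


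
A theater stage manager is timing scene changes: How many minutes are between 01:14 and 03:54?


Start time: 01:14 = 74 minutes from midnight
End time: 03:54 = 234 minutes from midnight
Difference: 234 - 74 = 160 minutes
That is 2 hours and 40 minutes

160


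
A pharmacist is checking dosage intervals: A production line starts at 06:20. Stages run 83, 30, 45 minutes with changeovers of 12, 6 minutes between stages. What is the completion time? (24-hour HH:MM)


Start: 06:20 = 380 min from midnight
  after task 1 (83 min): 07:43
  after break (12 min): 07:55
  after task 2 (30 min): 08:25
  after break (6 min): 08:31
  after task 3 (45 min): 09:16
Total elapsed: 176 minutes
End time: 09:16

09:16


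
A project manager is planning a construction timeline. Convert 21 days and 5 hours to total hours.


Days: 21
Extra hours: 5
Hours per day: 24
Days to hours: 21 x 24 = 504
Total: 504 + 5 = 509

509


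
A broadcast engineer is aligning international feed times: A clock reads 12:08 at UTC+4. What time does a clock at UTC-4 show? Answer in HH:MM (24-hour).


Local time: 12:08 at UTC+4 (offset 4h)
Target zone: UTC-4 (offset -4h)
Difference: -4 - (4) = -8 hours
Calculation: 12 + (-8) = 4
Result: 04:08

04:08


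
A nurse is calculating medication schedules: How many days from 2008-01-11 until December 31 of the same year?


Start: January 11, 2008
End: December 31, 2008
Days left in January: 20
February: 29
March: 31
April: 30
May: 31
... plus remaining months
Sum of remaining months: 335
Total: 20 + 335 = 355

355


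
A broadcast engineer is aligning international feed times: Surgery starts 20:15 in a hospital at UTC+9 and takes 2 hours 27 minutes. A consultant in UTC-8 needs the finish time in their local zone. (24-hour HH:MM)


Start: 20:15 in UTC+9
Step 1 - add duration:
  minutes: 15 + 27 = 42
  hours: 20 + 2 + 0 = 22
  end in UTC+9: 22:42
Step 2 - convert UTC+9 -> UTC-8:
  offset difference: -8 - (9) = -17 hours
  22 + (-17) = 5 -> mod 24 = 5
Result: 05:42 in UTC-8

05:42


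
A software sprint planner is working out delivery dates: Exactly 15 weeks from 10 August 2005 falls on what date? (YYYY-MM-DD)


Start: 2005-08-10
Weeks to add: 15
Convert to days: 15 x 7 = 105 days
Add 105 days to 2005-08-10
Result: 2005-11-23

2005-11-23


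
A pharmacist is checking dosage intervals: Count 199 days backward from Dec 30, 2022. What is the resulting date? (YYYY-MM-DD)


Start: 2022-12-30
Subtracting 199 days
Days already passed in December: 30
After going back through December: 169 more days to subtract
November 2022: 30 days, 139 remaining
October 2022: 31 days, 108 remaining
September 2022: 30 days, 78 remaining
August 2022: 31 days, 47 remaining
Result: 2022-06-14

2022-06-14


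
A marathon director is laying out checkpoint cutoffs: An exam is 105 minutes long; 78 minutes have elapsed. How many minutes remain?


Total budget: 105 minutes
Time used: 78 minutes
Remaining: 105 - 78 = 27 minutes
Percent used: 74.3%
Percent remaining: 25.7%

27


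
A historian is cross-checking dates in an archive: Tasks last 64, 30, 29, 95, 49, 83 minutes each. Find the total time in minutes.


Durations: 64, 30, 29, 95, 49, 83
Running sum: 64
+ 30 = 94
+ 29 = 123
+ 95 = 218
+ 49 = 267
+ 83 = 350
Total duration: 350 minutes
That is 5 hours and 50 minutes

350


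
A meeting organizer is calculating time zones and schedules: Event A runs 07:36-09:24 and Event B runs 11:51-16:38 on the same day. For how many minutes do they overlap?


Interval A: [456, 564] minutes from midnight
Interval B: [711, 998] minutes from midnight
Overlap start = max(456, 711) = 711
Overlap end = min(564, 998) = 564
End <= start, so the intervals do not overlap: 0 minutes

0


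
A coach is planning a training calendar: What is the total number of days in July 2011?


Month: July
Year: 2011
July is a 31-day month
Total: 31 days

31


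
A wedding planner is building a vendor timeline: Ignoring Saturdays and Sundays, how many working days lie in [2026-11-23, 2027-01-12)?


Start: 2026-11-23 (Monday)
End (exclusive): 2027-01-12 (Tuesday)
Total calendar days: 50
Full weeks: 50 // 7 = 7 -> 35 weekdays
Remaining 1 days starting on Monday:
  Mon(w) -> 1 weekdays
Total business days: 35 + 1 = 36

36


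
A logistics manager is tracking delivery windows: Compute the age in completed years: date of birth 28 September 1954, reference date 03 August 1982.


Birth: 1954-09-28
Reference: 1982-08-03
Year difference: 1982 - 1954 = 28
Has birthday (09-28) occurred by 08-03? No
Birthday not yet reached this year -> subtract 1
Age in full years: 27

27


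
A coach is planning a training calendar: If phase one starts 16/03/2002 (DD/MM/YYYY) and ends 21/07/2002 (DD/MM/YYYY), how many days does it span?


Start date: 2002-03-16
End date: 2002-07-21
Mar 2002: +16 days
Apr 2002: +30 days
May 2002: +31 days
Jun 2002: +30 days
Jul 2002: +20 days
Total: 127 days

127


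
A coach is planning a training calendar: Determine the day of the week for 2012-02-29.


Date: 2012-02-29
January 1, 2012 is a Sunday
Day of year: 60
Offset from Jan 1: 59 days
59 mod 7 = 3
Result: Wednesday

Wednesday


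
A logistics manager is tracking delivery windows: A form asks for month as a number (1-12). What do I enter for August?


Calendar month order:
7. July
8. August <--
9. September
August is month number 8

8


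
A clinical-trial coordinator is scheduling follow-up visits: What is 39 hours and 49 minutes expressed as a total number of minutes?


Hours: 39
Minutes: 49
Convert hours to minutes: 39 x 60 = 2340
Add remaining minutes: 2340 + 49 = 2389

2389


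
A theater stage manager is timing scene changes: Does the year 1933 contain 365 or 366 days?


Year: 1933
Check leap year rules:
Divisible by 4? No
1933 is not a leap year
Days: 365

365


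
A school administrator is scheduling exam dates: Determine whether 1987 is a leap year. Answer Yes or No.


Year: 1987
Divisible by 4? 1987 / 4 = 496.75 -> No
Not divisible by 4, so NOT a leap year

No


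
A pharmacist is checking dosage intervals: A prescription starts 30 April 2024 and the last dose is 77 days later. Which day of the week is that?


Start: 2024-04-30 (Tuesday)
Step 1 - find target date: add 77 days
  2024-04-30 + 77 days = 2024-07-16
Step 2 - day of week:
  77 mod 7 = 0
  Tuesday + 0 days -> Tuesday
Result: Tuesday (2024-07-16)

Tuesday


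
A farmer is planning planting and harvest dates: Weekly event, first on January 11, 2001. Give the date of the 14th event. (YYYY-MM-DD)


First occurrence: 2001-01-11 (occurrence 1)
Each occurrence is 7 days after the previous.
Occurrence 14 is 13 weeks after the first.
13 weeks = 91 days
2001-01-11 + 91 days = 2001-04-12

2001-04-12


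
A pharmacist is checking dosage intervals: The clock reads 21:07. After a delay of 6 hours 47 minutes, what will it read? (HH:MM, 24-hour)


Start time: 21:07
Adding: 6 hours 47 minutes
Minutes: 7 + 47 = 54
Hours: 21 + 6 + 0 = 27
Hour wraparound: 27 mod 24 = 3
Result: 03:54

03:54


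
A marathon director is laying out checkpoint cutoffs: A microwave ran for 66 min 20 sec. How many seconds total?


Minutes: 66
Extra seconds: 20
Seconds per minute: 60
Minutes to seconds: 66 x 60 = 3960
Total: 3960 + 20 = 3980

3980


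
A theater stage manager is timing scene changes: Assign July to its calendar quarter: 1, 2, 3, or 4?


Month: July (month 7)
Q1: January-March (months 1-3)
Q2: April-June (months 4-6)
Q3: July-September (months 7-9)
Q4: October-December (months 10-12)
Month 7 falls in Q3

3


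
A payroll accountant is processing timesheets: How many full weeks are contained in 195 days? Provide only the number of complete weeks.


Total days: 195
Days per week: 7
Division: 195 / 7 = 27 remainder 6
Complete weeks: 27
Remaining days: 6

27


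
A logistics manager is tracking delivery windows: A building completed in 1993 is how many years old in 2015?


Birth year: 1993
Current year: 2015
Age = current year - birth year
Age = 2015 - 1993 = 22

22


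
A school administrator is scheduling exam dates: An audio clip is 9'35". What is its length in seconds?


Minutes: 9
Seconds: 35
Convert minutes to seconds: 9 x 60 = 540
Add remaining seconds: 540 + 35 = 575

575


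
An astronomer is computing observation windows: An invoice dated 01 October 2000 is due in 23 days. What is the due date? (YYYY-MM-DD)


Start: 2000-10-01
Adding 23 days
Days remaining in October: 30
Result: 2000-10-24

2000-10-24


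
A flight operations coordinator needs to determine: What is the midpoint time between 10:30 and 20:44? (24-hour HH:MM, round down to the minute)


Start time: 10:30 = 630 minutes from midnight
End time: 20:44 = 1244 minutes from midnight
Sum: 630 + 1244 = 1874
Midpoint: 1874 / 2 = 937 minutes
Convert: 937 / 60 = 15 hours, 37 minutes
Result: 15:37

15:37


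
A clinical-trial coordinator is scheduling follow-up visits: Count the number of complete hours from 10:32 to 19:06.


Start: 10:32
End: 19:06
Hour difference: 19 - 10 = 9 hours
Minute difference: 6 - 32 = -26 minutes
Total minutes: 514
Complete hours: 514 / 60 = 8 (remainder 34)

8


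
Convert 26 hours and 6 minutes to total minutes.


Hours: 26
Extra minutes: 6
Minutes per hour: 60
Hours to minutes: 26 x 60 = 1560
Total: 1560 + 6 = 1566

1566


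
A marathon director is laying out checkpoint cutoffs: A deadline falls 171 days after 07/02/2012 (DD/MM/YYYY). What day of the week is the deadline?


Start: 2012-02-07 (Tuesday)
Step 1 - find target date: add 171 days
  2012-02-07 + 171 days = 2012-07-27
Step 2 - day of week:
  171 mod 7 = 3
  Tuesday + 3 days -> Friday
Result: Friday (2012-07-27)

Friday


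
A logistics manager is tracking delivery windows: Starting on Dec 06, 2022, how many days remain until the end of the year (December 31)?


Start: December 06, 2022
End: December 31, 2022
Days left in December: 25
Total: 25 days

25


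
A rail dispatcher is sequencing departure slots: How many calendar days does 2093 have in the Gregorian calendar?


Year: 2093
Check leap year rules:
Divisible by 4? No
2093 is not a leap year
Days: 365

365


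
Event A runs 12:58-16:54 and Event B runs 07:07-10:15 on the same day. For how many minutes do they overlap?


Interval A: [778, 1014] minutes from midnight
Interval B: [427, 615] minutes from midnight
Overlap start = max(778, 427) = 778
Overlap end = min(1014, 615) = 615
End <= start, so the intervals do not overlap: 0 minutes

0


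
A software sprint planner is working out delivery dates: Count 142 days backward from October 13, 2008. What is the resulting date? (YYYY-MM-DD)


Start: 2008-10-13
Subtracting 142 days
Days already passed in October: 13
After going back through October: 129 more days to subtract
September 2008: 30 days, 99 remaining
August 2008: 31 days, 68 remaining
July 2008: 31 days, 37 remaining
June 2008: 30 days, 7 remaining
Result: 2008-05-24

2008-05-24


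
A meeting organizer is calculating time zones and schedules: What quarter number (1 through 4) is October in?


Month: October (month 10)
Q1: January-March (months 1-3)
Q2: April-June (months 4-6)
Q3: July-September (months 7-9)
Q4: October-December (months 10-12)
Month 10 falls in Q4

4


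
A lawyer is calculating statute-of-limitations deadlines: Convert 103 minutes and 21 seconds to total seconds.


Minutes: 103
Extra seconds: 21
Seconds per minute: 60
Minutes to seconds: 103 x 60 = 6180
Total: 6180 + 21 = 6201

6201


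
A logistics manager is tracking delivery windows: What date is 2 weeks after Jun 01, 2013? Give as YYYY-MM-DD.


Start: 2013-06-01
Weeks to add: 2
Convert to days: 2 x 7 = 14 days
Add 14 days to 2013-06-01
Result: 2013-06-15

2013-06-15


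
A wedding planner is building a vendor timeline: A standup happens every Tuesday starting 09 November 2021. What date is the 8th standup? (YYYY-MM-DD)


First occurrence: 2021-11-09 (occurrence 1)
Each occurrence is 7 days after the previous.
Occurrence 8 is 7 weeks after the first.
7 weeks = 49 days
2021-11-09 + 49 days = 2021-12-28

2021-12-28


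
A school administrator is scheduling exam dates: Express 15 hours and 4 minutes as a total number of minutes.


Hours: 15
Extra minutes: 4
Minutes per hour: 60
Hours to minutes: 15 x 60 = 900
Total: 900 + 4 = 904

904


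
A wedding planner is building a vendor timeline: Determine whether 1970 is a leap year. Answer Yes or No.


Year: 1970
Divisible by 4? 1970 / 4 = 492.5 -> No
Not divisible by 4, so NOT a leap year

No


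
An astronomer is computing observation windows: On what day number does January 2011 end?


Month: January
Year: 2011
January is a 31-day month
Total: 31 days

31


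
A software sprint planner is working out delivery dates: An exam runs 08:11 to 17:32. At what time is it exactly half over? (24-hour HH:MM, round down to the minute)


Start time: 08:11 = 491 minutes from midnight
End time: 17:32 = 1052 minutes from midnight
Sum: 491 + 1052 = 1543
Midpoint: 1543 / 2 = 771 minutes
Convert: 771 / 60 = 12 hours, 51 minutes
Result: 12:51

12:51


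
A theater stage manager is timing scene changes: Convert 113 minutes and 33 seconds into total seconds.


Minutes: 113
Seconds: 33
Convert minutes to seconds: 113 x 60 = 6780
Add remaining seconds: 6780 + 33 = 6813

6813


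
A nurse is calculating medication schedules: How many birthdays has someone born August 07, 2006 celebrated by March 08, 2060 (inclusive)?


Birth: 2006-08-07
Reference: 2060-03-08
Year difference: 2060 - 2006 = 54
Has birthday (08-07) occurred by 03-08? No
Birthday not yet reached this year -> subtract 1
Age in full years: 53

53


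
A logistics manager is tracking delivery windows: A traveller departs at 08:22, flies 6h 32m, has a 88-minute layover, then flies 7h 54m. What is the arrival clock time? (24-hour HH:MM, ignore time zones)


Depart: 08:22
Leg 1: +392 min -> 14:54
Layover: +88 min -> 16:22
Leg 2: +474 min -> 00:16
Total travel: 954 minutes = 15h 54m
Arrival: 00:16

00:16


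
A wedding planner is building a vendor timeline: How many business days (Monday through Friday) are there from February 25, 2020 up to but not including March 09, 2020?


Start: 2020-02-25 (Tuesday)
End (exclusive): 2020-03-09 (Monday)
Total calendar days: 13
Full weeks: 13 // 7 = 1 -> 5 weekdays
Remaining 6 days starting on Tuesday:
  Tue(w), Wed(w), Thu(w), Fri(w), Sat(-), Sun(-) -> 4 weekdays
Total business days: 5 + 4 = 9

9


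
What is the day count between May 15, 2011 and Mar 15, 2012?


Start date: 2011-05-15
End date: 2012-03-15
May 2011: +17 days
Jun 2011: +30 days
Jul 2011: +31 days
... (8 more months)
Total: 305 days

305


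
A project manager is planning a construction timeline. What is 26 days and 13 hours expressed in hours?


Days: 26
Extra hours: 13
Hours per day: 24
Days to hours: 26 x 24 = 624
Total: 624 + 13 = 637

637


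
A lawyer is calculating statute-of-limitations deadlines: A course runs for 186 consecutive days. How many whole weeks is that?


Total days: 186
Days per week: 7
Division: 186 / 7 = 26 remainder 4
Complete weeks: 26
Remaining days: 4

26


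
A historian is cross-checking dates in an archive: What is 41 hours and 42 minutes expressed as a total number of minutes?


Hours: 41
Minutes: 42
Convert hours to minutes: 41 x 60 = 2460
Add remaining minutes: 2460 + 42 = 2502

2502


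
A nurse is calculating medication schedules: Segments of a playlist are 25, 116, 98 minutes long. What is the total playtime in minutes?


Durations: 25, 116, 98
Running sum: 25
+ 116 = 141
+ 98 = 239
Total duration: 239 minutes
That is 3 hours and 59 minutes

239


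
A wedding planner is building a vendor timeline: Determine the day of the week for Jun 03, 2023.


Date: 2023-06-03
January 1, 2023 is a Sunday
Day of year: 154
Offset from Jan 1: 153 days
153 mod 7 = 6
Result: Saturday

Saturday


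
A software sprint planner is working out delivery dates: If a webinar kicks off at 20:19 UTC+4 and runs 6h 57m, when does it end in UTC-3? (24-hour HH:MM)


Start: 20:19 in UTC+4
Step 1 - add duration:
  minutes: 19 + 57 = 76 (carry 1h)
  hours: 20 + 6 + 1 = 27
  end in UTC+4: 03:16
Step 2 - convert UTC+4 -> UTC-3:
  offset difference: -3 - (4) = -7 hours
  3 + (-7) = -4 -> mod 24 = 20
Result: 20:16 in UTC-3

20:16


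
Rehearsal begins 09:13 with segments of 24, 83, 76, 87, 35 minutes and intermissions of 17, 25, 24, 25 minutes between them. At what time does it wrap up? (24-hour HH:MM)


Start: 09:13 = 553 min from midnight
  after task 1 (24 min): 09:37
  after break (17 min): 09:54
  after task 2 (83 min): 11:17
  after break (25 min): 11:42
  after task 3 (76 min): 12:58
  after break (24 min): 13:22
  after task 4 (87 min): 14:49
  after break (25 min): 15:14
  after task 5 (35 min): 15:49
Total elapsed: 396 minutes
End time: 15:49

15:49


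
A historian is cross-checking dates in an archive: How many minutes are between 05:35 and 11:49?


Start time: 05:35 = 335 minutes from midnight
End time: 11:49 = 709 minutes from midnight
Difference: 709 - 335 = 374 minutes
That is 6 hours and 14 minutes

374


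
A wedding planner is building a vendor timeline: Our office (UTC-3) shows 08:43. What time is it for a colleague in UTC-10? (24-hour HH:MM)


Local time: 08:43 at UTC-3 (offset -3h)
Target zone: UTC-10 (offset -10h)
Difference: -10 - (-3) = -7 hours
Calculation: 8 + (-7) = 1
Result: 01:43

01:43


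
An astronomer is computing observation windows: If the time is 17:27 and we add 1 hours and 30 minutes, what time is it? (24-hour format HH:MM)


Start time: 17:27
Adding: 1 hours 30 minutes
Minutes: 27 + 30 = 57
Hours: 17 + 1 + 0 = 18
Result: 18:57

18:57


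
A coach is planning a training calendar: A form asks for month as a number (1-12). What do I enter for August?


Calendar month order:
7. July
8. August <--
9. September
August is month number 8

8


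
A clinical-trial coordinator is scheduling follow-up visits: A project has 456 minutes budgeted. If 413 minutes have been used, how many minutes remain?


Total budget: 456 minutes
Time used: 413 minutes
Remaining: 456 - 413 = 43 minutes
Percent used: 90.6%
Percent remaining: 9.4%

43


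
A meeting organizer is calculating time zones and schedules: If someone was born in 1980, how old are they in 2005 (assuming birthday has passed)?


Birth year: 1980
Current year: 2005
Age = current year - birth year
Age = 2005 - 1980 = 25

25


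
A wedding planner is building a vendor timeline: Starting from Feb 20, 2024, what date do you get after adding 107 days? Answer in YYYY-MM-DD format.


Start: 2024-02-20
Adding 107 days
Days remaining in February: 9
After February: 98 days still to add
March 2024: 31 days, 67 remaining
April 2024: 30 days, 37 remaining
May 2024: 31 days, 6 remaining
June 2024 has 30 days, need 6
Result: 2024-06-06

2024-06-06


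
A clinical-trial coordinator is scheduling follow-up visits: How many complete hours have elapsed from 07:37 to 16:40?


Start: 07:37
End: 16:40
Hour difference: 16 - 7 = 9 hours
Minute difference: 40 - 37 = 3 minutes
Total minutes: 543
Complete hours: 543 / 60 = 9 (remainder 3)

9


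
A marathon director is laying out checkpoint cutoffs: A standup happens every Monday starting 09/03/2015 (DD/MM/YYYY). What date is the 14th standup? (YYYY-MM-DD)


First occurrence: 2015-03-09 (occurrence 1)
Each occurrence is 7 days after the previous.
Occurrence 14 is 13 weeks after the first.
13 weeks = 91 days
2015-03-09 + 91 days = 2015-06-08

2015-06-08


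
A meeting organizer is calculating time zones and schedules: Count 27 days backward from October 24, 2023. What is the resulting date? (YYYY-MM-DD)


Start: 2023-10-24
Subtracting 27 days
Days already passed in October: 24
After going back through October: 3 more days to subtract
September 2023 has 30 days, need 3
Result: 2023-09-27

2023-09-27


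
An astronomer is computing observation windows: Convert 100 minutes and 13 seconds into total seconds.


Minutes: 100
Seconds: 13
Convert minutes to seconds: 100 x 60 = 6000
Add remaining seconds: 6000 + 13 = 6013

6013


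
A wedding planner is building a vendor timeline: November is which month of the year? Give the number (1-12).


Calendar month order:
10. October
11. November <--
12. December
November is month number 11

11


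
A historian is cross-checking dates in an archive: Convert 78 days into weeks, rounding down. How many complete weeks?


Total days: 78
Days per week: 7
Division: 78 / 7 = 11 remainder 1
Complete weeks: 11
Remaining days: 1

11


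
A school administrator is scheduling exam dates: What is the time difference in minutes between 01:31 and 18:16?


Start time: 01:31 = 91 minutes from midnight
End time: 18:16 = 1096 minutes from midnight
Difference: 1096 - 91 = 1005 minutes
That is 16 hours and 45 minutes

1005


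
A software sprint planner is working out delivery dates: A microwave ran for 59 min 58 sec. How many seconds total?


Minutes: 59
Extra seconds: 58
Seconds per minute: 60
Minutes to seconds: 59 x 60 = 3540
Total: 3540 + 58 = 3598

3598


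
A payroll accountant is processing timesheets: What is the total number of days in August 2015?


Month: August
Year: 2015
August is a 31-day month
Total: 31 days

31


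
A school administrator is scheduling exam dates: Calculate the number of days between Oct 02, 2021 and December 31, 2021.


Start: October 02, 2021
End: December 31, 2021
Days left in October: 29
November: 30
December: 31
Sum of remaining months: 61
Total: 29 + 61 = 90

90


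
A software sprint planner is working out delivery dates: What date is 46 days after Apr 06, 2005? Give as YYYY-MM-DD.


Start: 2005-04-06
Adding 46 days
Days remaining in April: 24
After April: 22 days still to add
May 2005 has 31 days, need 22
Result: 2005-05-22

2005-05-22


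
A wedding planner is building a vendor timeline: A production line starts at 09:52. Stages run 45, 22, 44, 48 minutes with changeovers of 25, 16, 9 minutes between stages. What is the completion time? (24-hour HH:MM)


Start: 09:52 = 592 min from midnight
  after task 1 (45 min): 10:37
  after break (25 min): 11:02
  after task 2 (22 min): 11:24
  after break (16 min): 11:40
  after task 3 (44 min): 12:24
  after break (9 min): 12:33
  after task 4 (48 min): 13:21
Total elapsed: 209 minutes
End time: 13:21

13:21


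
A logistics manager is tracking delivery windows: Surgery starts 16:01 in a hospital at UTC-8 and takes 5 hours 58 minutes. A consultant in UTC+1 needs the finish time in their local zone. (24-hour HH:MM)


Start: 16:01 in UTC-8
Step 1 - add duration:
  minutes: 1 + 58 = 59
  hours: 16 + 5 + 0 = 21
  end in UTC-8: 21:59
Step 2 - convert UTC-8 -> UTC+1:
  offset difference: 1 - (-8) = 9 hours
  21 + (9) = 30 -> mod 24 = 6
Result: 06:59 in UTC+1

06:59


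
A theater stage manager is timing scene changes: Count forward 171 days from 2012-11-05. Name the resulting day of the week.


Start: 2012-11-05 (Monday)
Step 1 - find target date: add 171 days
  2012-11-05 + 171 days = 2013-04-25
Step 2 - day of week:
  171 mod 7 = 3
  Monday + 3 days -> Thursday
Result: Thursday (2013-04-25)

Thursday


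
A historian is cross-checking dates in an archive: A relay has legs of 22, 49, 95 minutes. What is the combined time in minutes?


Durations: 22, 49, 95
Running sum: 22
+ 49 = 71
+ 95 = 166
Total duration: 166 minutes
That is 2 hours and 46 minutes

166


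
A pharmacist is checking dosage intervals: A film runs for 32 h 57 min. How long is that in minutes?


Hours: 32
Minutes: 57
Convert hours to minutes: 32 x 60 = 1920
Add remaining minutes: 1920 + 57 = 1977

1977


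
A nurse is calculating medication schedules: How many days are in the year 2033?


Year: 2033
Check leap year rules:
Divisible by 4? No
2033 is not a leap year
Days: 365

365


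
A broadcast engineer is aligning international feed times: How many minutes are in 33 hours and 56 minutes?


Hours: 33
Extra minutes: 56
Minutes per hour: 60
Hours to minutes: 33 x 60 = 1980
Total: 1980 + 56 = 2036

2036


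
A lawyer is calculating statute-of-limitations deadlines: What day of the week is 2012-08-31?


Date: 2012-08-31
January 1, 2012 is a Sunday
Day of year: 244
Offset from Jan 1: 243 days
243 mod 7 = 5
Result: Friday

Friday


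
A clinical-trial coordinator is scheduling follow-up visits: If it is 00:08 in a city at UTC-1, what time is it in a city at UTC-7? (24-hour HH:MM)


Local time: 00:08 at UTC-1 (offset -1h)
Target zone: UTC-7 (offset -7h)
Difference: -7 - (-1) = -6 hours
Calculation: 0 + (-6) = -6
Wraparound: (-6) mod 24 = 18
Result: 18:08

18:08


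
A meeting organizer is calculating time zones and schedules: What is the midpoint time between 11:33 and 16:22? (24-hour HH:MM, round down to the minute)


Start time: 11:33 = 693 minutes from midnight
End time: 16:22 = 982 minutes from midnight
Sum: 693 + 982 = 1675
Midpoint: 1675 / 2 = 837 minutes
Convert: 837 / 60 = 13 hours, 57 minutes
Result: 13:57

13:57


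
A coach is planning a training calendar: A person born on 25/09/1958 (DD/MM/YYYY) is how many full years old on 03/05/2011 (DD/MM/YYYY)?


Birth: 1958-09-25
Reference: 2011-05-03
Year difference: 2011 - 1958 = 53
Has birthday (09-25) occurred by 05-03? No
Birthday not yet reached this year -> subtract 1
Age in full years: 52

52


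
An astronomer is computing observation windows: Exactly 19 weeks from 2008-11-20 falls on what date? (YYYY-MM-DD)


Start: 2008-11-20
Weeks to add: 19
Convert to days: 19 x 7 = 133 days
Add 133 days to 2008-11-20
Result: 2009-04-02

2009-04-02


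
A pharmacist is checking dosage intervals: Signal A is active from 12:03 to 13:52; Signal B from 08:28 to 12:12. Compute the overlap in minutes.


Interval A: [723, 832] minutes from midnight
Interval B: [508, 732] minutes from midnight
Overlap start = max(723, 508) = 723
Overlap end = min(832, 732) = 732
Overlap = 732 - 723 = 9 minutes

9


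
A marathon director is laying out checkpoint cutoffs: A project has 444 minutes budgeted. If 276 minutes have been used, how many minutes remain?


Total budget: 444 minutes
Time used: 276 minutes
Remaining: 444 - 276 = 168 minutes
Percent used: 62.2%
Percent remaining: 37.8%

168


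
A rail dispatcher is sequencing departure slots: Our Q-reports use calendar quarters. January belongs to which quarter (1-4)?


Month: January (month 1)
Q1: January-March (months 1-3)
Q2: April-June (months 4-6)
Q3: July-September (months 7-9)
Q4: October-December (months 10-12)
Month 1 falls in Q1

1


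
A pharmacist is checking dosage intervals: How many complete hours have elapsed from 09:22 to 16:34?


Start: 09:22
End: 16:34
Hour difference: 16 - 9 = 7 hours
Minute difference: 34 - 22 = 12 minutes
Total minutes: 432
Complete hours: 432 / 60 = 7 (remainder 12)

7


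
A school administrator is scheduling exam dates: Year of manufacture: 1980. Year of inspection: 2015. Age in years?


Birth year: 1980
Current year: 2015
Age = current year - birth year
Age = 2015 - 1980 = 35

35


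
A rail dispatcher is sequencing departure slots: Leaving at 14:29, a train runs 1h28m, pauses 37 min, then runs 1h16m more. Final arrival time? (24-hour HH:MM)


Depart: 14:29
Leg 1: +88 min -> 15:57
Layover: +37 min -> 16:34
Leg 2: +76 min -> 17:50
Total travel: 201 minutes = 3h 21m
Arrival: 17:50

17:50


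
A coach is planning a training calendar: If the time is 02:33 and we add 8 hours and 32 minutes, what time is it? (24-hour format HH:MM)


Start time: 02:33
Adding: 8 hours 32 minutes
Minutes: 33 + 32 = 65
Minute overflow: 65 >= 60, so carry 1 hour, minutes = 5
Hours: 2 + 8 + 1 = 11
Result: 11:05

11:05


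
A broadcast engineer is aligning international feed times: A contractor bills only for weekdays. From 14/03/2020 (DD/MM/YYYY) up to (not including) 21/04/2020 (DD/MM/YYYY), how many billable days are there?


Start: 2020-03-14 (Saturday)
End (exclusive): 2020-04-21 (Tuesday)
Total calendar days: 38
Full weeks: 38 // 7 = 5 -> 25 weekdays
Remaining 3 days starting on Saturday:
  Sat(-), Sun(-), Mon(w) -> 1 weekdays
Total business days: 25 + 1 = 26

26


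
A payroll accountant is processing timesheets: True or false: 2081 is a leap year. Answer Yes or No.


Year: 2081
Divisible by 4? 2081 / 4 = 520.25 -> No
Not divisible by 4, so NOT a leap year

No


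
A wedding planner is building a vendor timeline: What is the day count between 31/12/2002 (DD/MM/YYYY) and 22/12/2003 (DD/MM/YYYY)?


Start date: 2002-12-31
End date: 2003-12-22
Dec 2002: +1 days
Jan 2003: +31 days
Feb 2003: +28 days
... (10 more months)
Total: 356 days

356


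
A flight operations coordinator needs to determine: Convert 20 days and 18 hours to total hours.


Days: 20
Extra hours: 18
Hours per day: 24
Days to hours: 20 x 24 = 480
Total: 480 + 18 = 498

498


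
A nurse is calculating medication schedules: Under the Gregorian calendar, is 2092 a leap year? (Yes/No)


Year: 2092
Divisible by 4? 2092 / 4 = 523.0 -> Yes
Divisible by 100? 2092 / 100 = 20.92 -> No
Divisible by 4 but not 100, so it IS a leap year

Yes


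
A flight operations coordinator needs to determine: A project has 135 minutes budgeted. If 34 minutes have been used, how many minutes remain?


Total budget: 135 minutes
Time used: 34 minutes
Remaining: 135 - 34 = 101 minutes
Percent used: 25.2%
Percent remaining: 74.8%

101


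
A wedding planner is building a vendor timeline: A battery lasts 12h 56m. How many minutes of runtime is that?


Hours: 12
Extra minutes: 56
Minutes per hour: 60
Hours to minutes: 12 x 60 = 720
Total: 720 + 56 = 776

776


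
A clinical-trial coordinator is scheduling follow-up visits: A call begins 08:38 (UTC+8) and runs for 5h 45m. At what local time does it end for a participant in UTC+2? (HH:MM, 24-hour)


Start: 08:38 in UTC+8
Step 1 - add duration:
  minutes: 38 + 45 = 83 (carry 1h)
  hours: 8 + 5 + 1 = 14
  end in UTC+8: 14:23
Step 2 - convert UTC+8 -> UTC+2:
  offset difference: 2 - (8) = -6 hours
  14 + (-6) = 8 -> mod 24 = 8
Result: 08:23 in UTC+2

08:23
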